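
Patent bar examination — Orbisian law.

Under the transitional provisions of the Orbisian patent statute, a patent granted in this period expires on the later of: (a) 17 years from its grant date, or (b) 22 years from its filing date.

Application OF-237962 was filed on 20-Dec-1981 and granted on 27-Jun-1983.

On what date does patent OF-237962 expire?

(a) grant + 17 years → 27 June 2000.
(b) filing + 22 years → 20 December 2003.
Later of the two: 20 December 2003.

December 20, 2003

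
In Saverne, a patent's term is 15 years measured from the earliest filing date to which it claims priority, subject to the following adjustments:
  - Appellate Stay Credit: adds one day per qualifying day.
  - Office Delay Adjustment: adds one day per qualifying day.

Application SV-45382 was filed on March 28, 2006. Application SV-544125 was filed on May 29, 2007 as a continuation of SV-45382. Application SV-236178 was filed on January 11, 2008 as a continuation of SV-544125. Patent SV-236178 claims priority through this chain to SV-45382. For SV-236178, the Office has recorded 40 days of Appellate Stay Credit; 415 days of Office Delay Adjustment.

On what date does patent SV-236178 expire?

2022-06-26

Earliest priority filing: 28 March 2006.
Base term: 28 March 2006 + 15 years → 28 March 2021.
Appellate Stay Credit: +40 days → 7 May 2021.
Office Delay Adjustment: +415 days → 26 June 2022.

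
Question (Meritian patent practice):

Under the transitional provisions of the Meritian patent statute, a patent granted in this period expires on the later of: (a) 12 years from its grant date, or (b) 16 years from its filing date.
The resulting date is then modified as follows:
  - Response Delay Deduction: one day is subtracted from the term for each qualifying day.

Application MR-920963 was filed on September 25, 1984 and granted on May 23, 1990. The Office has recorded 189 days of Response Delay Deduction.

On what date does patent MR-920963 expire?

(a) grant + 12 years → 23 May 2002.
(b) filing + 16 years → 25 September 2000.
Later of the two: 23 May 2002.
Response Delay Deduction: −189 days → 15 November 2001.

2001-11-15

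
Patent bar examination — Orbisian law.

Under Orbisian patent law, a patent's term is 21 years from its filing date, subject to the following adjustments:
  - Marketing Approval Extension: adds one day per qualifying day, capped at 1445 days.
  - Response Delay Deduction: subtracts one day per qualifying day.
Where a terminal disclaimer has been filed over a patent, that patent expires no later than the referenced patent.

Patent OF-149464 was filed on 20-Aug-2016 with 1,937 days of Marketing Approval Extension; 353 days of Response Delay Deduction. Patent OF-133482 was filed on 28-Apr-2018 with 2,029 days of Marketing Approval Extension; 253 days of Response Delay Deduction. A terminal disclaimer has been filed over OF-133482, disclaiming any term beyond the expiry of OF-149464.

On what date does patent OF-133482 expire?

August 16, 2040

Natural term of OF-133482:
  Base: filing + 21 years → 28 April 2039.
  Marketing Approval Extension: 2029 days claimed exceeds the 1445-day cap, so +1445 days → 12 April 2043.
  Response Delay Deduction: −253 days → 2 August 2042.
Expiry of referenced patent OF-149464:
  Base: filing + 21 years → 20 August 2037.
  Marketing Approval Extension: 1937 days claimed exceeds the 1445-day cap, so +1445 days → 4 August 2041.
  Response Delay Deduction: −353 days → 16 August 2040.
Terminal disclaimer: OF-133482 expires on the earlier of 2 August 2042 and 16 August 2040.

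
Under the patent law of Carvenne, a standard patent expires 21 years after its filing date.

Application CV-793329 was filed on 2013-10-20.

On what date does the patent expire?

October 20, 2034

Filing date + 21 years → 20 October 2034.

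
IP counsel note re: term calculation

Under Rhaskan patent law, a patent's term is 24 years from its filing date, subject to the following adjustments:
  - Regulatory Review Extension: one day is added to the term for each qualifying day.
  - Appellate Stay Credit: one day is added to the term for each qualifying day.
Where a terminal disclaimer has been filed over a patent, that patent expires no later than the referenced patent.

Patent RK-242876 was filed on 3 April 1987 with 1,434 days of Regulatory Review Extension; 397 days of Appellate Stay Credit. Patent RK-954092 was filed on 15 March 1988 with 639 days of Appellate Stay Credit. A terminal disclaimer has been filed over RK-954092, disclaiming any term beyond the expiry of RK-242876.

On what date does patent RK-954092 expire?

Natural term of RK-954092:
  Base: filing + 24 years → 15 March 2012.
  Appellate Stay Credit: +639 days → 14 December 2013.
Expiry of referenced patent RK-242876:
  Base: filing + 24 years → 3 April 2011.
  Regulatory Review Extension: +1434 days → 7 March 2015.
  Appellate Stay Credit: +397 days → 7 April 2016.
Terminal disclaimer: RK-954092 expires on the earlier of 14 December 2013 and 7 April 2016.

2013-12-14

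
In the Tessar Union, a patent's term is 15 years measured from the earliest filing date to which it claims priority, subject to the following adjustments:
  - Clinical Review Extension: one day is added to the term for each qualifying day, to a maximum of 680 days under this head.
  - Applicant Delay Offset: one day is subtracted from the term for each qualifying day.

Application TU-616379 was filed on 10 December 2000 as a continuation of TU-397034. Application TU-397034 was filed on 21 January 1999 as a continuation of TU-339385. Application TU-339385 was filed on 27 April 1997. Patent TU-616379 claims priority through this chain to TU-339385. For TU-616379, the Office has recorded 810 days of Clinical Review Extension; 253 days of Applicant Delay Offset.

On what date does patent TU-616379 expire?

Earliest priority filing: 27 April 1997.
Base term: 27 April 1997 + 15 years → 27 April 2012.
Clinical Review Extension: 810 days claimed exceeds the 680-day cap, so +680 days → 8 March 2014.
Applicant Delay Offset: −253 days → 28 June 2013.

June 28, 2013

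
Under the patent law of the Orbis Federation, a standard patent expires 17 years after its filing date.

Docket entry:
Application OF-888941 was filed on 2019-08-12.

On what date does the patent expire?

Filing date + 17 years → 12 August 2036.

2036-08-12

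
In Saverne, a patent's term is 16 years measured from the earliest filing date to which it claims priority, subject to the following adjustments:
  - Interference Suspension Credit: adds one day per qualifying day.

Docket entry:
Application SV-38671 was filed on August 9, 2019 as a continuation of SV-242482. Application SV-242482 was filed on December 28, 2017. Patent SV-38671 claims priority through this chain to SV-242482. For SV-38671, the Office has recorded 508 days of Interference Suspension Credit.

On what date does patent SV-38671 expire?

Earliest priority filing: 28 December 2017.
Base term: 28 December 2017 + 16 years → 28 December 2033.
Interference Suspension Credit: +508 days → 20 May 2035.

May 20, 2035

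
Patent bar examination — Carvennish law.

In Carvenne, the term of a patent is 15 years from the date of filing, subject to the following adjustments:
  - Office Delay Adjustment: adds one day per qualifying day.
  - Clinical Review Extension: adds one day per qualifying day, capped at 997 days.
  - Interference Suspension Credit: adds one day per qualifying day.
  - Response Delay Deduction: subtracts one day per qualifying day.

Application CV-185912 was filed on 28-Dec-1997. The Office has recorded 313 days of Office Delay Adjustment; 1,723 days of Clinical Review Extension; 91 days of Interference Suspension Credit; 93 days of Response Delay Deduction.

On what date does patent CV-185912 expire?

2016-07-28

Base term: filing date + 15 years → 28 December 2012.
Office Delay Adjustment: +313 days → 6 November 2013.
Clinical Review Extension: 1723 days claimed exceeds the 997-day cap, so +997 days → 30 July 2016.
Interference Suspension Credit: +91 days → 29 October 2016.
Response Delay Deduction: −93 days → 28 July 2016.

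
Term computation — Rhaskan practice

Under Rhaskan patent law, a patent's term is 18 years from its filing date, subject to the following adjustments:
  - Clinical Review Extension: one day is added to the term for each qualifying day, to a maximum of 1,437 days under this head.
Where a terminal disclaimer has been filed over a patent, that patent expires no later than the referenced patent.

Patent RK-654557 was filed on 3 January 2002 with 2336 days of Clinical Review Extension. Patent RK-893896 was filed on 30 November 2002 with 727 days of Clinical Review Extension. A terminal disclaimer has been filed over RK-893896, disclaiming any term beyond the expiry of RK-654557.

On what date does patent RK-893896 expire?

Natural term of RK-893896:
  Base: filing + 18 years → 30 November 2020.
  Clinical Review Extension: 727 days (within the 1437-day cap) → +727 days → 27 November 2022.
Expiry of referenced patent RK-654557:
  Base: filing + 18 years → 3 January 2020.
  Clinical Review Extension: 2336 days claimed exceeds the 1437-day cap, so +1437 days → 10 December 2023.
Terminal disclaimer: RK-893896 expires on the earlier of 27 November 2022 and 10 December 2023.

2022-11-27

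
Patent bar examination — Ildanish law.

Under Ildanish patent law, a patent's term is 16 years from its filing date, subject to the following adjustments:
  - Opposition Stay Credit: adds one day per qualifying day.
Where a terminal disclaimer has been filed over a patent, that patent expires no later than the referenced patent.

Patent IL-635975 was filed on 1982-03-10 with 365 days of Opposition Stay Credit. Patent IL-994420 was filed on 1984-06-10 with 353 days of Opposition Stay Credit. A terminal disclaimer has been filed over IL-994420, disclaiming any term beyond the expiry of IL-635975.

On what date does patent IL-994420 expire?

Natural term of IL-994420:
  Base: filing + 16 years → 10 June 2000.
  Opposition Stay Credit: +353 days → 29 May 2001.
Expiry of referenced patent IL-635975:
  Base: filing + 16 years → 10 March 1998.
  Opposition Stay Credit: +365 days → 10 March 1999.
Terminal disclaimer: IL-994420 expires on the earlier of 29 May 2001 and 10 March 1999.

March 10, 1999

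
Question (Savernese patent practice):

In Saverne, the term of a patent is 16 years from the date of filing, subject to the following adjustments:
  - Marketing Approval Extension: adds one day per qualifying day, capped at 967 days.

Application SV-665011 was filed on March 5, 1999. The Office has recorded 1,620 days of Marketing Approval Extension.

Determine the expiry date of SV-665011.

Base term: filing date + 16 years → 5 March 2015.
Marketing Approval Extension: 1620 days claimed exceeds the 967-day cap, so +967 days → 27 October 2017.

2017-10-27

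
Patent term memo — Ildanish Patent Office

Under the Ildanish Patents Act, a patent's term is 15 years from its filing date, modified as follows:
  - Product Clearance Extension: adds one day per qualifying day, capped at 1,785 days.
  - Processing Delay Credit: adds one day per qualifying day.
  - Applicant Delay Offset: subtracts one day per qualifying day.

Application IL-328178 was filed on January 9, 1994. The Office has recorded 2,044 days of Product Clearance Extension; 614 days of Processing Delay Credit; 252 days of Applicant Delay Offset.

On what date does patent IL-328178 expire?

Base term: filing date + 15 years → 9 January 2009.
Product Clearance Extension: 2044 days claimed exceeds the 1785-day cap, so +1785 days → 29 November 2013.
Processing Delay Credit: +614 days → 5 August 2015.
Applicant Delay Offset: −252 days → 26 November 2014.

November 26, 2014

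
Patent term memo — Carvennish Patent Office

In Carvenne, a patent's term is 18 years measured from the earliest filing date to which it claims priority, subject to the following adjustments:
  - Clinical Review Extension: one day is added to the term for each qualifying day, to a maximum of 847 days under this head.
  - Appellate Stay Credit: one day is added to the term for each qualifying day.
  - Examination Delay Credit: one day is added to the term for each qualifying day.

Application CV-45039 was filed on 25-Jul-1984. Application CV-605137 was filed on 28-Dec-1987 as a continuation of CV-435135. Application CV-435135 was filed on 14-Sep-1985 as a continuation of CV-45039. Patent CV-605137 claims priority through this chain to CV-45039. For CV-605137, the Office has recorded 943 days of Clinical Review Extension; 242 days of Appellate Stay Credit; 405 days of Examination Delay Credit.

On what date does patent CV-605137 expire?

2006-08-27

Earliest priority filing: 25 July 1984.
Base term: 25 July 1984 + 18 years → 25 July 2002.
Clinical Review Extension: 943 days claimed exceeds the 847-day cap, so +847 days → 18 November 2004.
Appellate Stay Credit: +242 days → 18 July 2005.
Examination Delay Credit: +405 days → 27 August 2006.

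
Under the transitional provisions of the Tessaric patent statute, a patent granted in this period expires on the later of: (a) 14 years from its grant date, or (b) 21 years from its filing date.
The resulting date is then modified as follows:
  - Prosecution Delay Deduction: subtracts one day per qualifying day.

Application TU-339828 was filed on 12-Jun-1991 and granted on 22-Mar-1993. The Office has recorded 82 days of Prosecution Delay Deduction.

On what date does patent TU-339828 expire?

(a) grant + 14 years → 22 March 2007.
(b) filing + 21 years → 12 June 2012.
Later of the two: 12 June 2012.
Prosecution Delay Deduction: −82 days → 22 March 2012.

March 22, 2012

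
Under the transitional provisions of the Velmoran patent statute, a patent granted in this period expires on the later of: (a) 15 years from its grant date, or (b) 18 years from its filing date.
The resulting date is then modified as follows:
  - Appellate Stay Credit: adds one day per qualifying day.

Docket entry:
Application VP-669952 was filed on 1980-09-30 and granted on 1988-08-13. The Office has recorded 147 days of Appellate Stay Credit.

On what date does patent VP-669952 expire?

(a) grant + 15 years → 13 August 2003.
(b) filing + 18 years → 30 September 1998.
Later of the two: 13 August 2003.
Appellate Stay Credit: +147 days → 7 January 2004.

2004-01-07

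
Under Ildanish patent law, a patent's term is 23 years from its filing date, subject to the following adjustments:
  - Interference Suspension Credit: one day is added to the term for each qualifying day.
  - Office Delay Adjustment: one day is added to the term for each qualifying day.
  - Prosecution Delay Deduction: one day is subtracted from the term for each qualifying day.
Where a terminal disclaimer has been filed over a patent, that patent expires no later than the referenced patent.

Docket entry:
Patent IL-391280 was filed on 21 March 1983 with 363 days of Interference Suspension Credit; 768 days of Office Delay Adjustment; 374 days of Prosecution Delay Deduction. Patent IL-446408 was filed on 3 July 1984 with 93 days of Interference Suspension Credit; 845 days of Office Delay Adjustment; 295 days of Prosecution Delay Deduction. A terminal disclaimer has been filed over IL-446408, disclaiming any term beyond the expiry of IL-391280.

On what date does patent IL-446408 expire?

Natural term of IL-446408:
  Base: filing + 23 years → 3 July 2007.
  Interference Suspension Credit: +93 days → 4 October 2007.
  Office Delay Adjustment: +845 days → 26 January 2010.
  Prosecution Delay Deduction: −295 days → 6 April 2009.
Expiry of referenced patent IL-391280:
  Base: filing + 23 years → 21 March 2006.
  Interference Suspension Credit: +363 days → 19 March 2007.
  Office Delay Adjustment: +768 days → 25 April 2009.
  Prosecution Delay Deduction: −374 days → 16 April 2008.
Terminal disclaimer: IL-446408 expires on the earlier of 6 April 2009 and 16 April 2008.

2008-04-16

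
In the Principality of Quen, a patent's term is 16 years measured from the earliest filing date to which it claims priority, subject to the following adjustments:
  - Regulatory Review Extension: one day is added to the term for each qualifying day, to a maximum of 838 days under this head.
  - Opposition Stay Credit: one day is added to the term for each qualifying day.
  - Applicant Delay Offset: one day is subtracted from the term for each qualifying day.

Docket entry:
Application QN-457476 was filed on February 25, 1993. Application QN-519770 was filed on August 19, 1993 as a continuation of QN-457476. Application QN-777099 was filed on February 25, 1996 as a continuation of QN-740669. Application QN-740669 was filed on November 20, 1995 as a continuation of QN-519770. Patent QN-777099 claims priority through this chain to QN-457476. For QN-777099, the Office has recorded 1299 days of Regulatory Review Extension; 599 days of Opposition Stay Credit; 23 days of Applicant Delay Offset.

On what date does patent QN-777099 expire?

January 9, 2013

Earliest priority filing: 25 February 1993.
Base term: 25 February 1993 + 16 years → 25 February 2009.
Regulatory Review Extension: 1299 days claimed exceeds the 838-day cap, so +838 days → 13 June 2011.
Opposition Stay Credit: +599 days → 1 February 2013.
Applicant Delay Offset: −23 days → 9 January 2013.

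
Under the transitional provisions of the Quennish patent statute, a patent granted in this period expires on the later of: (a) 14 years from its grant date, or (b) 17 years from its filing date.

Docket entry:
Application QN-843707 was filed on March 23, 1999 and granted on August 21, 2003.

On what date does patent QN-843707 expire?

(a) grant + 14 years → 21 August 2017.
(b) filing + 17 years → 23 March 2016.
Later of the two: 21 August 2017.

August 21, 2017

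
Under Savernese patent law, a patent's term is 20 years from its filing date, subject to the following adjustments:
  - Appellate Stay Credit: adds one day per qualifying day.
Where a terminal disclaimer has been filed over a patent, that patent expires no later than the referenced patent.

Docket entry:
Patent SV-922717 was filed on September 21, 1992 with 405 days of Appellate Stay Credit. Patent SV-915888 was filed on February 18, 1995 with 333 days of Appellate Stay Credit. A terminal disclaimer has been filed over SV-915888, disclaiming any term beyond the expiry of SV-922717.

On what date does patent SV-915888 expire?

Natural term of SV-915888:
  Base: filing + 20 years → 18 February 2015.
  Appellate Stay Credit: +333 days → 17 January 2016.
Expiry of referenced patent SV-922717:
  Base: filing + 20 years → 21 September 2012.
  Appellate Stay Credit: +405 days → 31 October 2013.
Terminal disclaimer: SV-915888 expires on the earlier of 17 January 2016 and 31 October 2013.

October 31, 2013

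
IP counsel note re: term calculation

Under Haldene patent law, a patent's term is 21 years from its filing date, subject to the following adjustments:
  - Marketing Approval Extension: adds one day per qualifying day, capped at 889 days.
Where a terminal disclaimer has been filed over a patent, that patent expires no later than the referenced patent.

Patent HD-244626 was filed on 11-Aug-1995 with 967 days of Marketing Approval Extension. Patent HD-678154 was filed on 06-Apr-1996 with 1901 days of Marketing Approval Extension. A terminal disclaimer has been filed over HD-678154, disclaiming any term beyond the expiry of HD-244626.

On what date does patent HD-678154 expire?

January 17, 2019

Natural term of HD-678154:
  Base: filing + 21 years → 6 April 2017.
  Marketing Approval Extension: 1901 days claimed exceeds the 889-day cap, so +889 days → 12 September 2019.
Expiry of referenced patent HD-244626:
  Base: filing + 21 years → 11 August 2016.
  Marketing Approval Extension: 967 days claimed exceeds the 889-day cap, so +889 days → 17 January 2019.
Terminal disclaimer: HD-678154 expires on the earlier of 12 September 2019 and 17 January 2019.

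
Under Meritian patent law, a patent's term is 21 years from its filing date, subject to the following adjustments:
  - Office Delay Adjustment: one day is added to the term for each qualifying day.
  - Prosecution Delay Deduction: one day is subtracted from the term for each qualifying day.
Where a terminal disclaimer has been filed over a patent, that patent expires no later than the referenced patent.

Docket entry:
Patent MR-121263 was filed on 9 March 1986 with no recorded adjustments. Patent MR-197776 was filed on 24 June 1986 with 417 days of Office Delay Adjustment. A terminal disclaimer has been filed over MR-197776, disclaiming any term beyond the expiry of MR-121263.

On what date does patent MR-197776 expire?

March 9, 2007

Natural term of MR-197776:
  Base: filing + 21 years → 24 June 2007.
  Office Delay Adjustment: +417 days → 14 August 2008.
Expiry of referenced patent MR-121263:
  Base: filing + 21 years → 9 March 2007.
Terminal disclaimer: MR-197776 expires on the earlier of 14 August 2008 and 9 March 2007.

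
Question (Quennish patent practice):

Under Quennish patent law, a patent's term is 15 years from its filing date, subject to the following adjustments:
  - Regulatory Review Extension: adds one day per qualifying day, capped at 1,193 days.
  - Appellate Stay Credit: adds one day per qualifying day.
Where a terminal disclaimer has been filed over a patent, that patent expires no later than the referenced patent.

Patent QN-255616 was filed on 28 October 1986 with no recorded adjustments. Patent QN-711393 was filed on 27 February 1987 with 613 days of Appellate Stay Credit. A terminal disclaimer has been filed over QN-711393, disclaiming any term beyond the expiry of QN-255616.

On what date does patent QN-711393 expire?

Natural term of QN-711393:
  Base: filing + 15 years → 27 February 2002.
  Appellate Stay Credit: +613 days → 2 November 2003.
Expiry of referenced patent QN-255616:
  Base: filing + 15 years → 28 October 2001.
Terminal disclaimer: QN-711393 expires on the earlier of 2 November 2003 and 28 October 2001.

October 28, 2001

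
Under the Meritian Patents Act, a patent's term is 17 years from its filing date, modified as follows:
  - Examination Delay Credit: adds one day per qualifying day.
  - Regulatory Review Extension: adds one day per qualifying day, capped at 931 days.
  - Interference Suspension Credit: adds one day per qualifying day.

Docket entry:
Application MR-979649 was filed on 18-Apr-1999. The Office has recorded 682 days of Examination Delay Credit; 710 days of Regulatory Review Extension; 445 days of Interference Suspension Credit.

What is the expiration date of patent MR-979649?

Base term: filing date + 17 years → 18 April 2016.
Examination Delay Credit: +682 days → 1 March 2018.
Regulatory Review Extension: 710 days (within the 931-day cap) → +710 days → 9 February 2020.
Interference Suspension Credit: +445 days → 29 April 2021.

2021-04-29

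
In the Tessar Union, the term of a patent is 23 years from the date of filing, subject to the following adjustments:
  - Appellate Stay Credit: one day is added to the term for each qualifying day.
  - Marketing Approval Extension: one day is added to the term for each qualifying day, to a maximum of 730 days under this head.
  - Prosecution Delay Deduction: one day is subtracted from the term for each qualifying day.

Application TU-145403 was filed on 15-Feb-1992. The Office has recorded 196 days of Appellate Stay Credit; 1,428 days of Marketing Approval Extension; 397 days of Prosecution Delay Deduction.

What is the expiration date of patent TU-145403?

2016-07-28

Base term: filing date + 23 years → 15 February 2015.
Appellate Stay Credit: +196 days → 30 August 2015.
Marketing Approval Extension: 1428 days claimed exceeds the 730-day cap, so +730 days → 29 August 2017.
Prosecution Delay Deduction: −397 days → 28 July 2016.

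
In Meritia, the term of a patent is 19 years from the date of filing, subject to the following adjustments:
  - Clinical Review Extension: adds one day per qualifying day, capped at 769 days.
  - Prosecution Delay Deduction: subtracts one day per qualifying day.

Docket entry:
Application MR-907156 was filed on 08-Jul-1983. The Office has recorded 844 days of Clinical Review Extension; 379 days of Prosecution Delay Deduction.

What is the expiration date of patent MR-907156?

Base term: filing date + 19 years → 8 July 2002.
Clinical Review Extension: 844 days claimed exceeds the 769-day cap, so +769 days → 15 August 2004.
Prosecution Delay Deduction: −379 days → 2 August 2003.

August 2, 2003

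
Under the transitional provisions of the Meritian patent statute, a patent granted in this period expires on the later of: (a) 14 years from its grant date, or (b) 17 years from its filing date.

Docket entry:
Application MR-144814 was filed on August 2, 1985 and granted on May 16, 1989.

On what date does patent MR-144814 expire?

2003-05-16

(a) grant + 14 years → 16 May 2003.
(b) filing + 17 years → 2 August 2002.
Later of the two: 16 May 2003.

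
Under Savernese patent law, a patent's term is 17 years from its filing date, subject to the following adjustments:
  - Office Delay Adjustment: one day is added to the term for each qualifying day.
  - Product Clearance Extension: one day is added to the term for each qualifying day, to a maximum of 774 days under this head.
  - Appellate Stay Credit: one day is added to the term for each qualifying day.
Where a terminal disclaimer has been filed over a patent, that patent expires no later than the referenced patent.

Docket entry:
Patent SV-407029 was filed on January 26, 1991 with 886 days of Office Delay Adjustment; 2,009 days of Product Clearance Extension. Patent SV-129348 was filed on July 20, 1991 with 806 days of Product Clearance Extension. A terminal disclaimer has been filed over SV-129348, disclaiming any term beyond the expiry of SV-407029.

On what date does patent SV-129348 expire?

2010-09-02

Natural term of SV-129348:
  Base: filing + 17 years → 20 July 2008.
  Product Clearance Extension: 806 days claimed exceeds the 774-day cap, so +774 days → 2 September 2010.
Expiry of referenced patent SV-407029:
  Base: filing + 17 years → 26 January 2008.
  Office Delay Adjustment: +886 days → 30 June 2010.
  Product Clearance Extension: 2009 days claimed exceeds the 774-day cap, so +774 days → 12 August 2012.
Terminal disclaimer: SV-129348 expires on the earlier of 2 September 2010 and 12 August 2012.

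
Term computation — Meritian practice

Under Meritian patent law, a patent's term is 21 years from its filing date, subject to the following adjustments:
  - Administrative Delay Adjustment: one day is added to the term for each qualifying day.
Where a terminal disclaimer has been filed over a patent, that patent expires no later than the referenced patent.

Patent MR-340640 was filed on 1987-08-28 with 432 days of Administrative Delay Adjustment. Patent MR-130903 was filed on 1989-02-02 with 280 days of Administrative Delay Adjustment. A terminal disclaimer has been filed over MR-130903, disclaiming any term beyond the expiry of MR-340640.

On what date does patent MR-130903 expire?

November 3, 2009

Natural term of MR-130903:
  Base: filing + 21 years → 2 February 2010.
  Administrative Delay Adjustment: +280 days → 9 November 2010.
Expiry of referenced patent MR-340640:
  Base: filing + 21 years → 28 August 2008.
  Administrative Delay Adjustment: +432 days → 3 November 2009.
Terminal disclaimer: MR-130903 expires on the earlier of 9 November 2010 and 3 November 2009.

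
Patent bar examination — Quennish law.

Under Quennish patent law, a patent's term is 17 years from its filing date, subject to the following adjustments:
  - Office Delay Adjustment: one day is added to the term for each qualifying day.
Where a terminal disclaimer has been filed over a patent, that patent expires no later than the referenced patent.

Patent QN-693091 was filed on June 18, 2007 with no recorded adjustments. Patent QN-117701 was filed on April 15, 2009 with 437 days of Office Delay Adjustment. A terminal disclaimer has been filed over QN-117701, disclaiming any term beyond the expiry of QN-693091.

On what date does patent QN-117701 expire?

Natural term of QN-117701:
  Base: filing + 17 years → 15 April 2026.
  Office Delay Adjustment: +437 days → 26 June 2027.
Expiry of referenced patent QN-693091:
  Base: filing + 17 years → 18 June 2024.
Terminal disclaimer: QN-117701 expires on the earlier of 26 June 2027 and 18 June 2024.

2024-06-18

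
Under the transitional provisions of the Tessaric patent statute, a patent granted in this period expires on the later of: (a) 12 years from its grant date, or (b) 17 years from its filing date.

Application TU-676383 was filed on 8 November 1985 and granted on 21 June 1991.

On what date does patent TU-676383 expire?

June 21, 2003

(a) grant + 12 years → 21 June 2003.
(b) filing + 17 years → 8 November 2002.
Later of the two: 21 June 2003.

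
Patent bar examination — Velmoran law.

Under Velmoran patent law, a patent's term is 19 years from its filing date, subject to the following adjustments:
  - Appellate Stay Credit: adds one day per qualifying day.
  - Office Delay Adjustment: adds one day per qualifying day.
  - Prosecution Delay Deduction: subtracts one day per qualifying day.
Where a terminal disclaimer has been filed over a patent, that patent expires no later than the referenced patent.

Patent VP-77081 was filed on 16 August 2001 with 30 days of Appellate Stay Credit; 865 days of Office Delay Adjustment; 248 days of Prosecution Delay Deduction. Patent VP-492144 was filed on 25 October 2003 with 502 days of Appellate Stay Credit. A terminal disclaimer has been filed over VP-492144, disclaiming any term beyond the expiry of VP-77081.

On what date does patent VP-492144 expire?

2022-05-25

Natural term of VP-492144:
  Base: filing + 19 years → 25 October 2022.
  Appellate Stay Credit: +502 days → 10 March 2024.
Expiry of referenced patent VP-77081:
  Base: filing + 19 years → 16 August 2020.
  Appellate Stay Credit: +30 days → 15 September 2020.
  Office Delay Adjustment: +865 days → 28 January 2023.
  Prosecution Delay Deduction: −248 days → 25 May 2022.
Terminal disclaimer: VP-492144 expires on the earlier of 10 March 2024 and 25 May 2022.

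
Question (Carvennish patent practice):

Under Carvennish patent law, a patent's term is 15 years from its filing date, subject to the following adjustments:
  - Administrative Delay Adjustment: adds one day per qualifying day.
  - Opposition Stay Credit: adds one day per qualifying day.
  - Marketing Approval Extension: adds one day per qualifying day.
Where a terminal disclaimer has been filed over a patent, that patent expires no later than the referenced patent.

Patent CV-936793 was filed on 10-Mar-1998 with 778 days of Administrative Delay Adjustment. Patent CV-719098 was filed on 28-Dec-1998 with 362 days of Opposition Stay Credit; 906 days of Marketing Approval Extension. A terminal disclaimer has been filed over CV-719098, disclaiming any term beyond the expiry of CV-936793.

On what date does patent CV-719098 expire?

Natural term of CV-719098:
  Base: filing + 15 years → 28 December 2013.
  Opposition Stay Credit: +362 days → 25 December 2014.
  Marketing Approval Extension: +906 days → 18 June 2017.
Expiry of referenced patent CV-936793:
  Base: filing + 15 years → 10 March 2013.
  Administrative Delay Adjustment: +778 days → 27 April 2015.
Terminal disclaimer: CV-719098 expires on the earlier of 18 June 2017 and 27 April 2015.

April 27, 2015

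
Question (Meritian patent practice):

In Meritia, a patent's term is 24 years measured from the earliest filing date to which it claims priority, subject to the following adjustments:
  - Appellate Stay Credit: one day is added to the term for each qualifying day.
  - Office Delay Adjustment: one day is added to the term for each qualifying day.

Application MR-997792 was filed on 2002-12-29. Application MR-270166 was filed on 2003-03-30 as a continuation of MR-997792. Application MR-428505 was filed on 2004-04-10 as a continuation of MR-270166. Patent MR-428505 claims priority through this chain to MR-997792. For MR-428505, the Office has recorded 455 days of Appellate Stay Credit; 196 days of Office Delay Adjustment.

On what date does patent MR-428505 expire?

Earliest priority filing: 29 December 2002.
Base term: 29 December 2002 + 24 years → 29 December 2026.
Appellate Stay Credit: +455 days → 28 March 2028.
Office Delay Adjustment: +196 days → 10 October 2028.

October 10, 2028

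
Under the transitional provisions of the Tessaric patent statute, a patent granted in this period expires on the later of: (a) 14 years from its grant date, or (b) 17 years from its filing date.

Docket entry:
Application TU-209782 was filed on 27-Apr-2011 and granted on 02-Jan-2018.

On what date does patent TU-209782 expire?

January 2, 2032

(a) grant + 14 years → 2 January 2032.
(b) filing + 17 years → 27 April 2028.
Later of the two: 2 January 2032.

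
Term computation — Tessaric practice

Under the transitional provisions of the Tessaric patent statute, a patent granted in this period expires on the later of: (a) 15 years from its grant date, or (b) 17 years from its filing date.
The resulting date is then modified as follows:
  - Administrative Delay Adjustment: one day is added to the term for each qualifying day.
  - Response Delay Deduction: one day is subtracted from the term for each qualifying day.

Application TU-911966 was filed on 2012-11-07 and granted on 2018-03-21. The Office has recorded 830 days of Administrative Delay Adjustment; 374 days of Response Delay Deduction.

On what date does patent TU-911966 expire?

(a) grant + 15 years → 21 March 2033.
(b) filing + 17 years → 7 November 2029.
Later of the two: 21 March 2033.
Administrative Delay Adjustment: +830 days → 29 June 2035.
Response Delay Deduction: −374 days → 20 June 2034.

June 20, 2034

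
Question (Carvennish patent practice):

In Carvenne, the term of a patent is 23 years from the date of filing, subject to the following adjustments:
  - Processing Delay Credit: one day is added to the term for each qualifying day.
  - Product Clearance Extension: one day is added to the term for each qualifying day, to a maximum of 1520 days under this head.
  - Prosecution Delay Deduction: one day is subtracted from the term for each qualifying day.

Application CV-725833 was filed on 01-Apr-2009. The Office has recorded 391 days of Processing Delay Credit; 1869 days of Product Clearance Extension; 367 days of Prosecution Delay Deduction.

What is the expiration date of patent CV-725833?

2036-06-23

Base term: filing date + 23 years → 1 April 2032.
Processing Delay Credit: +391 days → 27 April 2033.
Product Clearance Extension: 1869 days claimed exceeds the 1520-day cap, so +1520 days → 25 June 2037.
Prosecution Delay Deduction: −367 days → 23 June 2036.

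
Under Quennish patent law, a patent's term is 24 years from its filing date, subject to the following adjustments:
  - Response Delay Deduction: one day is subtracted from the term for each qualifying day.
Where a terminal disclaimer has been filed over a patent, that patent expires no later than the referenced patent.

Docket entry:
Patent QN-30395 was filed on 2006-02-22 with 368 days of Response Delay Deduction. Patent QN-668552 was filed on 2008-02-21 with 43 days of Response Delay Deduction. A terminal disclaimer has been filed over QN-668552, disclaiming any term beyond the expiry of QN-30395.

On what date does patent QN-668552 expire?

Natural term of QN-668552:
  Base: filing + 24 years → 21 February 2032.
  Response Delay Deduction: −43 days → 9 January 2032.
Expiry of referenced patent QN-30395:
  Base: filing + 24 years → 22 February 2030.
  Response Delay Deduction: −368 days → 19 February 2029.
Terminal disclaimer: QN-668552 expires on the earlier of 9 January 2032 and 19 February 2029.

2029-02-19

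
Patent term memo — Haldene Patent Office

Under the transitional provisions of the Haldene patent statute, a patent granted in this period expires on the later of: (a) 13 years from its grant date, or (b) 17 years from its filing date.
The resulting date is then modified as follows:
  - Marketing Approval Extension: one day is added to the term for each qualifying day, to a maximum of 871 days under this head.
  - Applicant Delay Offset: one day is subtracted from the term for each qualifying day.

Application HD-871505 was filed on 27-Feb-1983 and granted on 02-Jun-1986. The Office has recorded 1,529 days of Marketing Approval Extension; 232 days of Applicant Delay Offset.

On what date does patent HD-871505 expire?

2001-11-27

(a) grant + 13 years → 2 June 1999.
(b) filing + 17 years → 27 February 2000.
Later of the two: 27 February 2000.
Marketing Approval Extension: 1529 days claimed exceeds the 871-day cap, so +871 days → 17 July 2002.
Applicant Delay Offset: −232 days → 27 November 2001.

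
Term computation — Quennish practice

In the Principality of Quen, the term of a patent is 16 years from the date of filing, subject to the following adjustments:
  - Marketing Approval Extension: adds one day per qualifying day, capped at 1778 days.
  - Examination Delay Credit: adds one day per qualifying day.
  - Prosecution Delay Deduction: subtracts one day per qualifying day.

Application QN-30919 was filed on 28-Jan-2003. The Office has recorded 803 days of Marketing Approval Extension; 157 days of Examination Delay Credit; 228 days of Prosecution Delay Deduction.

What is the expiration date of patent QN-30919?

2021-01-29

Base term: filing date + 16 years → 28 January 2019.
Marketing Approval Extension: 803 days (within the 1778-day cap) → +803 days → 10 April 2021.
Examination Delay Credit: +157 days → 14 September 2021.
Prosecution Delay Deduction: −228 days → 29 January 2021.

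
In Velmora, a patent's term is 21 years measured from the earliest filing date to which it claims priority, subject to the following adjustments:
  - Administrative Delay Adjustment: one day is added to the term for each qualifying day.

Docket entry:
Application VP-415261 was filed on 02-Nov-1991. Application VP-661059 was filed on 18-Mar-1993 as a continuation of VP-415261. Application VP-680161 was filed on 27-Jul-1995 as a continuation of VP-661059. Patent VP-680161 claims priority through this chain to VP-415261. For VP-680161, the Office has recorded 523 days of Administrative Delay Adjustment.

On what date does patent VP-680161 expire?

2014-04-09

Earliest priority filing: 2 November 1991.
Base term: 2 November 1991 + 21 years → 2 November 2012.
Administrative Delay Adjustment: +523 days → 9 April 2014.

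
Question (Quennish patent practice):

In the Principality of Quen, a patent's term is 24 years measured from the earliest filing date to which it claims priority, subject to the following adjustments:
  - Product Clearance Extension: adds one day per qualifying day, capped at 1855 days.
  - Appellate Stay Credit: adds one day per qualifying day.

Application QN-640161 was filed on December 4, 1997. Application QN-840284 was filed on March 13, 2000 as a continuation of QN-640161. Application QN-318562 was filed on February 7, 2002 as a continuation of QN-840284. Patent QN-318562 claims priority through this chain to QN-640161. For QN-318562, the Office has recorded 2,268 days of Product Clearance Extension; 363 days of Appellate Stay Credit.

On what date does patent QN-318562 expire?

Earliest priority filing: 4 December 1997.
Base term: 4 December 1997 + 24 years → 4 December 2021.
Product Clearance Extension: 2268 days claimed exceeds the 1855-day cap, so +1855 days → 2 January 2027.
Appellate Stay Credit: +363 days → 31 December 2027.

December 31, 2027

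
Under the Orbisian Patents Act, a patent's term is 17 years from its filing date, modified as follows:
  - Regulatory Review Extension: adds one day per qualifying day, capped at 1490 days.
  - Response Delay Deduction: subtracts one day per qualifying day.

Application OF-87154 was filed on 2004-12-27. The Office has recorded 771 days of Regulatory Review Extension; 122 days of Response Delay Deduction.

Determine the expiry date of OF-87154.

2023-10-07

Base term: filing date + 17 years → 27 December 2021.
Regulatory Review Extension: 771 days (within the 1490-day cap) → +771 days → 6 February 2024.
Response Delay Deduction: −122 days → 7 October 2023.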